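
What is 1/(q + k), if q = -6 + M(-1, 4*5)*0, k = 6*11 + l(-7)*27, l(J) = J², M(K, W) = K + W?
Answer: 1/1383 ≈ 0.00072307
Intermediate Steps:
k = 1389 (k = 6*11 + (-7)²*27 = 66 + 49*27 = 66 + 1323 = 1389)
q = -6 (q = -6 + (-1 + 4*5)*0 = -6 + (-1 + 20)*0 = -6 + 19*0 = -6 + 0 = -6)
1/(q + k) = 1/(-6 + 1389) = 1/1383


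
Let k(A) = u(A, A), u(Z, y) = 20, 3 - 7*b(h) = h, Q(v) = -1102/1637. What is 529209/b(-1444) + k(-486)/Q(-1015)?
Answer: 2017471723/797297 ≈ 2530.4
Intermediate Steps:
Q(v) = -1102/1637 (Q(v) = -1102*1/1637 = -1102/1637)
b(h) = 3/7 - h/7
k(A) = 20
529209/b(-1444) + k(-486)/Q(-1015) = 529209/(3/7 - 1/7*(-1444)) + 20/(-1102/1637) = 529209/(3/7 + 1444/7) + 20*(-1637/1102) = 529209/(1447/7) - 16370/551 = 529209*(7/1447) - 16370/551 = 3704463/1447 - 16370/551 = 2017471723/797297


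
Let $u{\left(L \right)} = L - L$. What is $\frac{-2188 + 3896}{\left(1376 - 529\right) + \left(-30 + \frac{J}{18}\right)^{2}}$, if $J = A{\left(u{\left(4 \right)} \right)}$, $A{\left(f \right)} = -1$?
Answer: $\frac{553392}{567109} \approx 0.97581$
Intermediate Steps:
$u{\left(L \right)} = 0$
$J = -1$
$\frac{-2188 + 3896}{\left(1376 - 529\right) + \left(-30 + \frac{J}{18}\right)^{2}} = \frac{-2188 + 3896}{\left(1376 - 529\right) + \left(-30 - \frac{1}{18}\right)^{2}} = \frac{1708}{847 + \left(-30 - \frac{1}{18}\right)^{2}} = \frac{1708}{847 + \left(- \frac{541}{18}\right)^{2}} = \frac{1708}{847 + \frac{292681}{324}} = \frac{1708}{\frac{567109}{324}} = 1708 \cdot \frac{324}{567109} = \frac{553392}{567109}$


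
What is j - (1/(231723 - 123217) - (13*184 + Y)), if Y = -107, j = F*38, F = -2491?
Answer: -10023024739/108506 ≈ -92373.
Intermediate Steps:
j = -94658 (j = -2491*38 = -94658)
j - (1/(231723 - 123217) - (13*184 + Y)) = -94658 - (1/(231723 - 123217) - (13*184 - 107)) = -94658 - (1/108506 - (2392 - 107)) = -94658 - (1/108506 - 1*2285) = -94658 - (1/108506 - 2285) = -94658 - 1*(-247936209/108506) = -94658 + 247936209/108506 = -10023024739/108506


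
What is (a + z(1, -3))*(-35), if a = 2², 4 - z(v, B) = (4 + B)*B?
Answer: -385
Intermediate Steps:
z(v, B) = 4 - B*(4 + B) (z(v, B) = 4 - (4 + B)*B = 4 - B*(4 + B))
a = 4
(a + z(1, -3))*(-35) = (4 + (4 - 1*(-3)² - 4*(-3)))*(-35) = (4 + (4 - 1*9 + 12))*(-35) = (4 + (4 - 9 + 12))*(-35) = (4 + 7)*(-35) = 11*(-35) = -385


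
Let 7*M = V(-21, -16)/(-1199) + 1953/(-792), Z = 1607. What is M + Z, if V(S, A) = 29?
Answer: 107876523/67144 ≈ 1606.6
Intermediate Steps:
M = -23885/67144 (M = (29/(-1199) + 1953/(-792))/7 = (29*(-1/1199) + 1953*(-1/792))/7 = (-29/1199 - 217/88)/7 = (1/7)*(-23885/9592) = -23885/67144 ≈ -0.35573)
M + Z = -23885/67144 + 1607 = 107876523/67144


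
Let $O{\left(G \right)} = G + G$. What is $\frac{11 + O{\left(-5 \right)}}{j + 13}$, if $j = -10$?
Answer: $\frac{1}{3} \approx 0.33333$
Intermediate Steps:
$O{\left(G \right)} = 2 G$
$\frac{11 + O{\left(-5 \right)}}{j + 13} = \frac{11 + 2 \left(-5\right)}{-10 + 13} = \frac{11 - 10}{3} = \frac{1}{3} \cdot 1 = \frac{1}{3}$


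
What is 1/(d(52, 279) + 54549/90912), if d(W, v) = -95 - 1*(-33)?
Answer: -30304/1860665 ≈ -0.016287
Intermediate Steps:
d(W, v) = -62 (d(W, v) = -95 + 33 = -62)
1/(d(52, 279) + 54549/90912) = 1/(-62 + 54549/90912) = 1/(-62 + 54549*(1/90912)) = 1/(-62 + 18183/30304) = 1/(-1860665/30304) = -30304/1860665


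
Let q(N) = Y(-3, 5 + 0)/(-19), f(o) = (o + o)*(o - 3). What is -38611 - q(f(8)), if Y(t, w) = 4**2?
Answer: -733593/19 ≈ -38610.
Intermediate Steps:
Y(t, w) = 16
f(o) = 2*o*(-3 + o) (f(o) = (2*o)*(-3 + o) = 2*o*(-3 + o))
q(N) = -16/19 (q(N) = 16/(-19) = 16*(-1/19) = -16/19)
-38611 - q(f(8)) = -38611 - 1*(-16/19) = -38611 + 16/19 = -733593/19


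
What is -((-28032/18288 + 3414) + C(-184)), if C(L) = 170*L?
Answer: 10617530/381 ≈ 27868.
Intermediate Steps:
-((-28032/18288 + 3414) + C(-184)) = -((-28032/18288 + 3414) + 170*(-184)) = -((-28032*1/18288 + 3414) - 31280) = -((-584/381 + 3414) - 31280) = -(1300150/381 - 31280) = -1*(-10617530/381) = 10617530/381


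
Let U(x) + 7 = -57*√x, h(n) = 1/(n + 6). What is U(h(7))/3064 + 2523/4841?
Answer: 7696585/14832824 - 57*√13/39832 ≈ 0.51373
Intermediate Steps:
h(n) = 1/(6 + n)
U(x) = -7 - 57*√x
U(h(7))/3064 + 2523/4841 = (-7 - 57/√(6 + 7))/3064 + 2523/4841 = (-7 - 57*√13/13)*(1/3064) + 2523*(1/4841) = (-7 - 57*√13/13)*(1/3064) + 2523/4841 = (-7/3064 - 57*√13/39832) + 2523/4841 = 7696585/14832824 - 57*√13/39832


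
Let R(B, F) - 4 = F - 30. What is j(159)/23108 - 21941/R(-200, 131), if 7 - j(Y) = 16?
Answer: -507013573/2426340 ≈ -208.96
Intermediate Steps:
j(Y) = -9 (j(Y) = 7 - 1*16 = 7 - 16 = -9)
R(B, F) = -26 + F (R(B, F) = 4 + (F - 30) = 4 + (-30 + F) = -26 + F)
j(159)/23108 - 21941/R(-200, 131) = -9/23108 - 21941/(-26 + 131) = -9*1/23108 - 21941/105 = -9/23108 - 21941*1/105 = -9/23108 - 21941/105 = -507013573/2426340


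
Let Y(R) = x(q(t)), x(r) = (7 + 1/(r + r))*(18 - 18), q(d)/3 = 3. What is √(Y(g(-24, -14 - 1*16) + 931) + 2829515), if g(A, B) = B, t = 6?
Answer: √2829515 ≈ 1682.1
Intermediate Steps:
q(d) = 9 (q(d) = 3*3 = 9)
x(r) = 0 (x(r) = (7 + 1/(2*r))*0 = 0)
Y(R) = 0
√(Y(g(-24, -14 - 1*16) + 931) + 2829515) = √(0 + 2829515) = √2829515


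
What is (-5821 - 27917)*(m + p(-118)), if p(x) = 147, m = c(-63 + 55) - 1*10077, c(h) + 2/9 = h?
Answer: 1005887224/3 ≈ 3.3530e+8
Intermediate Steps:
c(h) = -2/9 + h
m = -90767/9 (m = (-2/9 + (-63 + 55)) - 1*10077 = (-2/9 - 8) - 10077 = -74/9 - 10077 = -90767/9 ≈ -10085.)
(-5821 - 27917)*(m + p(-118)) = (-5821 - 27917)*(-90767/9 + 147) = -33738*(-89444/9) = 1005887224/3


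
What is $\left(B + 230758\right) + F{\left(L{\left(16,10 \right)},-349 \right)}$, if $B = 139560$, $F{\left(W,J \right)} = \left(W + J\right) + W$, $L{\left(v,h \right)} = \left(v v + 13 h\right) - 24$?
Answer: $370693$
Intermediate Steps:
$L{\left(v,h \right)} = -24 + v^{2} + 13 h$ ($L{\left(v,h \right)} = \left(v^{2} + 13 h\right) - 24 = -24 + v^{2} + 13 h$)
$F{\left(W,J \right)} = J + 2 W$ ($F{\left(W,J \right)} = \left(J + W\right) + W = J + 2 W$)
$\left(B + 230758\right) + F{\left(L{\left(16,10 \right)},-349 \right)} = \left(139560 + 230758\right) - \left(349 - 2 \left(-24 + 16^{2} + 13 \cdot 10\right)\right) = 370318 - \left(349 - 2 \left(-24 + 256 + 130\right)\right) = 370318 + \left(-349 + 2 \cdot 362\right) = 370318 + \left(-349 + 724\right) = 370318 + 375 = 370693$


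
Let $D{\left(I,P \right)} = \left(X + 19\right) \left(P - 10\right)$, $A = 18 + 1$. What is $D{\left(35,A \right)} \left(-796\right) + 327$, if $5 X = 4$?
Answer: $- \frac{707601}{5} \approx -1.4152 \cdot 10^{5}$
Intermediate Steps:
$X = \frac{4}{5}$ ($X = \frac{1}{5} \cdot 4 = \frac{4}{5} \approx 0.8$)
$A = 19$
$D{\left(I,P \right)} = -198 + \frac{99 P}{5}$ ($D{\left(I,P \right)} = \left(\frac{4}{5} + 19\right) \left(P - 10\right) = \frac{99 \left(-10 + P\right)}{5} = -198 + \frac{99 P}{5}$)
$D{\left(35,A \right)} \left(-796\right) + 327 = \left(-198 + \frac{99}{5} \cdot 19\right) \left(-796\right) + 327 = \left(-198 + \frac{1881}{5}\right) \left(-796\right) + 327 = \frac{891}{5} \left(-796\right) + 327 = - \frac{709236}{5} + 327 = - \frac{707601}{5}$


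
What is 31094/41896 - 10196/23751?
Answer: 155670989/497535948 ≈ 0.31288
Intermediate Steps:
31094/41896 - 10196/23751 = 31094*(1/41896) - 10196*1/23751 = 15547/20948 - 10196/23751 = 155670989/497535948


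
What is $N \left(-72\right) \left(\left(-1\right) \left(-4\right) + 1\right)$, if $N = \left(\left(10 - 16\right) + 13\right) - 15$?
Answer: $2880$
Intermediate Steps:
$N = -8$ ($N = \left(\left(10 - 16\right) + 13\right) - 15 = \left(-6 + 13\right) - 15 = 7 - 15 = -8$)
$N \left(-72\right) \left(\left(-1\right) \left(-4\right) + 1\right) = \left(-8\right) \left(-72\right) \left(\left(-1\right) \left(-4\right) + 1\right) = 576 \left(4 + 1\right) = 576 \cdot 5 = 2880$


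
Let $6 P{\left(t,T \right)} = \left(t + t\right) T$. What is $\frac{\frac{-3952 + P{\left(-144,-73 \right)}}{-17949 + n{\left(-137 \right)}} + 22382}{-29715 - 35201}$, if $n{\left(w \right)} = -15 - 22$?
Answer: $- \frac{100640775}{291894794} \approx -0.34478$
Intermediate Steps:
$P{\left(t,T \right)} = \frac{T t}{3}$ ($P{\left(t,T \right)} = \frac{\left(t + t\right) T}{6} = \frac{2 t T}{6} = \frac{2 T t}{6} = \frac{T t}{3}$)
$n{\left(w \right)} = -37$ ($n{\left(w \right)} = -15 - 22 = -37$)
$\frac{\frac{-3952 + P{\left(-144,-73 \right)}}{-17949 + n{\left(-137 \right)}} + 22382}{-29715 - 35201} = \frac{\frac{-3952 + \frac{1}{3} \left(-73\right) \left(-144\right)}{-17949 - 37} + 22382}{-29715 - 35201} = \frac{\frac{-3952 + 3504}{-17986} + 22382}{-64916} = \left(\left(-448\right) \left(- \frac{1}{17986}\right) + 22382\right) \left(- \frac{1}{64916}\right) = \left(\frac{224}{8993} + 22382\right) \left(- \frac{1}{64916}\right) = \frac{201281550}{8993} \left(- \frac{1}{64916}\right) = - \frac{100640775}{291894794}$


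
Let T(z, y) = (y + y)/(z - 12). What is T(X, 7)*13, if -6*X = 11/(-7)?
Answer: -7644/493 ≈ -15.505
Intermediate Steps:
X = 11/42 (X = -11/(6*(-7)) = -11*(-1)/(6*7) = -1/6*(-11/7) = 11/42 ≈ 0.26190)
T(z, y) = 2*y/(-12 + z) (T(z, y) = (2*y)/(-12 + z) = 2*y/(-12 + z))
T(X, 7)*13 = (2*7/(-12 + 11/42))*13 = (2*7/(-493/42))*13 = (2*7*(-42/493))*13 = -588/493*13 = -7644/493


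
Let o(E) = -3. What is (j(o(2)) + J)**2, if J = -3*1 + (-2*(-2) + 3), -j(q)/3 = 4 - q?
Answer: 289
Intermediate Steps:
j(q) = -12 + 3*q (j(q) = -3*(4 - q) = -12 + 3*q)
J = 4 (J = -3 + (4 + 3) = -3 + 7 = 4)
(j(o(2)) + J)**2 = ((-12 + 3*(-3)) + 4)**2 = ((-12 - 9) + 4)**2 = (-21 + 4)**2 = (-17)**2 = 289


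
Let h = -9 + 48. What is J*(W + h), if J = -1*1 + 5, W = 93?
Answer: 528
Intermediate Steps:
J = 4 (J = -1 + 5 = 4)
h = 39
J*(W + h) = 4*(93 + 39) = 4*132 = 528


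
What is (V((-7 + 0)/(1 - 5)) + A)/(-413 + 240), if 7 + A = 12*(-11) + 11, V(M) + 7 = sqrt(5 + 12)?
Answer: 135/173 - sqrt(17)/173 ≈ 0.75651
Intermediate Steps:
V(M) = -7 + sqrt(17) (V(M) = -7 + sqrt(5 + 12) = -7 + sqrt(17))
A = -128 (A = -7 + (12*(-11) + 11) = -7 + (-132 + 11) = -7 - 121 = -128)
(V((-7 + 0)/(1 - 5)) + A)/(-413 + 240) = ((-7 + sqrt(17)) - 128)/(-413 + 240) = (-135 + sqrt(17))/(-173) = (-135 + sqrt(17))*(-1/173) = 135/173 - sqrt(17)/173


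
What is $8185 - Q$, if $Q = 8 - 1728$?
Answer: $9905$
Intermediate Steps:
$Q = -1720$ ($Q = 8 - 1728 = -1720$)
$8185 - Q = 8185 - -1720 = 8185 + 1720 = 9905$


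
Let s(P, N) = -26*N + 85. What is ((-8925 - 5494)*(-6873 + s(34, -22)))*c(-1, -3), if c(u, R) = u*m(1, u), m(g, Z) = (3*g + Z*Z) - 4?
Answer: 0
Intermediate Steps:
s(P, N) = 85 - 26*N
m(g, Z) = -4 + Z**2 + 3*g (m(g, Z) = (3*g + Z**2) - 4 = (Z**2 + 3*g) - 4 = -4 + Z**2 + 3*g)
c(u, R) = u*(-1 + u**2) (c(u, R) = u*(-4 + u**2 + 3*1) = u*(-4 + u**2 + 3) = u*(-1 + u**2))
((-8925 - 5494)*(-6873 + s(34, -22)))*c(-1, -3) = ((-8925 - 5494)*(-6873 + (85 - 26*(-22))))*((-1)**3 - 1*(-1)) = (-14419*(-6873 + (85 + 572)))*(-1 + 1) = -14419*(-6873 + 657)*0 = -14419*(-6216)*0 = 89628504*0 = 0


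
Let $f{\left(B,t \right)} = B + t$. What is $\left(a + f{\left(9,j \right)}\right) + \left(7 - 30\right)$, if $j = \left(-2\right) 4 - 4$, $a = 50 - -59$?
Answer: $83$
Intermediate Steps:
$a = 109$ ($a = 50 + 59 = 109$)
$j = -12$ ($j = -8 - 4 = -12$)
$\left(a + f{\left(9,j \right)}\right) + \left(7 - 30\right) = \left(109 + \left(9 - 12\right)\right) + \left(7 - 30\right) = \left(109 - 3\right) + \left(7 - 30\right) = 106 - 23 = 83$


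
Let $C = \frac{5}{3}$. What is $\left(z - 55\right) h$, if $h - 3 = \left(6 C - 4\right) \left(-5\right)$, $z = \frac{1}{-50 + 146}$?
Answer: $\frac{47511}{32} \approx 1484.7$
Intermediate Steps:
$C = \frac{5}{3}$ ($C = 5 \cdot \frac{1}{3} = \frac{5}{3} \approx 1.6667$)
$z = \frac{1}{96} \approx 0.010417$
$h = -27$ ($h = 3 + \left(6 \cdot \frac{5}{3} - 4\right) \left(-5\right) = 3 + \left(10 - 4\right) \left(-5\right) = 3 + 6 \left(-5\right) = 3 - 30 = -27$)
$\left(z - 55\right) h = \left(\frac{1}{96} - 55\right) \left(-27\right) = \left(- \frac{5279}{96}\right) \left(-27\right) = \frac{47511}{32}$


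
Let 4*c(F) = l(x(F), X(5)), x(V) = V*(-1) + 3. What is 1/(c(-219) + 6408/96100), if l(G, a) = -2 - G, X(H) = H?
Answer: -24025/1343798 ≈ -0.017878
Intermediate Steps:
x(V) = 3 - V (x(V) = -V + 3 = 3 - V)
c(F) = -5/4 + F/4 (c(F) = (-2 - (3 - F))/4 = (-2 + (-3 + F))/4 = (-5 + F)/4 = -5/4 + F/4)
1/(c(-219) + 6408/96100) = 1/((-5/4 + (1/4)*(-219)) + 6408/96100) = 1/((-5/4 - 219/4) + 6408*(1/96100)) = 1/(-56 + 1602/24025) = 1/(-1343798/24025) = -24025/1343798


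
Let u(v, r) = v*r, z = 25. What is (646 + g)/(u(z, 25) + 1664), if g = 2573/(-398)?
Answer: 84845/303674 ≈ 0.27940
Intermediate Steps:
g = -2573/398 (g = 2573*(-1/398) = -2573/398 ≈ -6.4648)
u(v, r) = r*v
(646 + g)/(u(z, 25) + 1664) = (646 - 2573/398)/(25*25 + 1664) = 254535/(398*(625 + 1664)) = (254535/398)/2289 = (254535/398)*(1/2289) = 84845/303674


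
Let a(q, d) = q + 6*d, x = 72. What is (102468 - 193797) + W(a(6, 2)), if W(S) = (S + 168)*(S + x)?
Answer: -74589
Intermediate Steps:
W(S) = (72 + S)*(168 + S) (W(S) = (S + 168)*(S + 72) = (168 + S)*(72 + S) = (72 + S)*(168 + S))
(102468 - 193797) + W(a(6, 2)) = (102468 - 193797) + (12096 + (6 + 6*2)² + 240*(6 + 6*2)) = -91329 + (12096 + (6 + 12)² + 240*(6 + 12)) = -91329 + (12096 + 18² + 240*18) = -91329 + (12096 + 324 + 4320) = -91329 + 16740 = -74589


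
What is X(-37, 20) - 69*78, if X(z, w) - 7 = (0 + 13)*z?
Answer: -5856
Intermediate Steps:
X(z, w) = 7 + 13*z (X(z, w) = 7 + (0 + 13)*z = 7 + 13*z)
X(-37, 20) - 69*78 = (7 + 13*(-37)) - 69*78 = (7 - 481) - 5382 = -474 - 5382 = -5856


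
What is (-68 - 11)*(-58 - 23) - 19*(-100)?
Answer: 8299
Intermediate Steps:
(-68 - 11)*(-58 - 23) - 19*(-100) = -79*(-81) + 1900 = 6399 + 1900 = 8299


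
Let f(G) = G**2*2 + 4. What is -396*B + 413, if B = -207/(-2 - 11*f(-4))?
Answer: 41201/199 ≈ 207.04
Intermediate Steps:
f(G) = 4 + 2*G**2 (f(G) = 2*G**2 + 4 = 4 + 2*G**2)
B = 207/398 (B = -207/(-2 - 11*(4 + 2*(-4)**2)) = -207/(-2 - 11*(4 + 2*16)) = -207/(-2 - 11*(4 + 32)) = -207/(-2 - 11*36) = -207/(-2 - 396) = -207/(-398) = -207*(-1/398) = 207/398 ≈ 0.52010)
-396*B + 413 = -396*207/398 + 413 = -40986/199 + 413 = 41201/199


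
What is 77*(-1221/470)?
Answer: -94017/470 ≈ -200.04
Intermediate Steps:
77*(-1221/470) = -94017/470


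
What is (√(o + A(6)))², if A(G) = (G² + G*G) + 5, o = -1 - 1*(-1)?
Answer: 77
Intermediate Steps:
o = 0 (o = -1 + 1 = 0)
A(G) = 5 + 2*G² (A(G) = (G² + G²) + 5 = 2*G² + 5 = 5 + 2*G²)
(√(o + A(6)))² = (√(0 + (5 + 2*6²)))² = (√(0 + (5 + 2*36)))² = (√(0 + (5 + 72)))² = (√(0 + 77))² = (√77)² = 77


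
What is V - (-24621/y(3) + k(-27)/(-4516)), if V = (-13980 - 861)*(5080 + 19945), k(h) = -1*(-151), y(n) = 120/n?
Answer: -16772216690381/45160 ≈ -3.7140e+8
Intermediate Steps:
k(h) = 151
V = -371396025 (V = -14841*25025 = -371396025)
V - (-24621/y(3) + k(-27)/(-4516)) = -371396025 - (-24621/(120/3) + 151/(-4516)) = -371396025 - (-24621/(120*(⅓)) + 151*(-1/4516)) = -371396025 - (-24621/40 - 151/4516) = -371396025 - 1*(-27798619/45160) = -371396025 + 27798619/45160 = -16772216690381/45160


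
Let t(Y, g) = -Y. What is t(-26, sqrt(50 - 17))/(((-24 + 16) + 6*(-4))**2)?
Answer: 13/512 ≈ 0.025391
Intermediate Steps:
t(-26, sqrt(50 - 17))/(((-24 + 16) + 6*(-4))**2) = (-1*(-26))/(((-24 + 16) + 6*(-4))**2) = 26/((-8 - 24)**2) = 26/((-32)**2) = 26/1024 = 26*(1/1024) = 13/512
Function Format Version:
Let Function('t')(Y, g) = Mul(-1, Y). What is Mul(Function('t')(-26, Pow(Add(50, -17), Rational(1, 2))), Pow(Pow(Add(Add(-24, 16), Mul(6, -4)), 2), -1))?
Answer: Rational(13, 512) ≈ 0.025391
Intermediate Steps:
Mul(Function('t')(-26, Pow(Add(50, -17), Rational(1, 2))), Pow(Pow(Add(Add(-24, 16), Mul(6, -4)), 2), -1)) = Mul(Mul(-1, -26), Pow(Pow(Add(Add(-24, 16), Mul(6, -4)), 2), -1)) = Mul(26, Pow(Pow(Add(-8, -24), 2), -1)) = Mul(26, Pow(Pow(-32, 2), -1)) = Mul(26, Pow(1024, -1)) = Mul(26, Rational(1, 1024)) = Rational(13, 512)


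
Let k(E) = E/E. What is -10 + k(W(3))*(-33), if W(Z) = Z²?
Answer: -43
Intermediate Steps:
k(E) = 1
-10 + k(W(3))*(-33) = -10 + 1*(-33) = -10 - 33 = -43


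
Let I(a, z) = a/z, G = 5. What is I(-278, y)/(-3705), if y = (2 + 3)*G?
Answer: 278/92625 ≈ 0.0030014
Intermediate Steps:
y = 25 (y = (2 + 3)*5 = 5*5 = 25)
I(-278, y)/(-3705) = -278/25/(-3705) = -278*1/25*(-1/3705) = -278/25*(-1/3705) = 278/92625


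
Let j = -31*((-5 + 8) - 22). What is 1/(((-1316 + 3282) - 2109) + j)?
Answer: 1/446 ≈ 0.0022422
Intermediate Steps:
j = 589 (j = -31*(3 - 22) = -31*(-19) = 589)
1/(((-1316 + 3282) - 2109) + j) = 1/(((-1316 + 3282) - 2109) + 589) = 1/((1966 - 2109) + 589) = 1/(-143 + 589) = 1/446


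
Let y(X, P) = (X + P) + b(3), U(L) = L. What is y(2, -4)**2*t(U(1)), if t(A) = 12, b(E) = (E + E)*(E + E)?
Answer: 13872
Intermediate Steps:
b(E) = 4*E**2 (b(E) = (2*E)*(2*E) = 4*E**2)
y(X, P) = 36 + P + X (y(X, P) = (X + P) + 4*3**2 = (P + X) + 4*9 = (P + X) + 36 = 36 + P + X)
y(2, -4)**2*t(U(1)) = (36 - 4 + 2)**2*12 = 34**2*12 = 1156*12 = 13872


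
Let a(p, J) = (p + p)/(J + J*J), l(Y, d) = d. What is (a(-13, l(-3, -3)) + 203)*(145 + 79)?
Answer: 133504/3 ≈ 44501.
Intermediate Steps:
a(p, J) = 2*p/(J + J²) (a(p, J) = (2*p)/(J + J²) = 2*p/(J + J²))
(a(-13, l(-3, -3)) + 203)*(145 + 79) = (2*(-13)/(-3*(1 - 3)) + 203)*(145 + 79) = (2*(-13)*(-⅓)/(-2) + 203)*224 = (2*(-13)*(-⅓)*(-½) + 203)*224 = (-13/3 + 203)*224 = (596/3)*224 = 133504/3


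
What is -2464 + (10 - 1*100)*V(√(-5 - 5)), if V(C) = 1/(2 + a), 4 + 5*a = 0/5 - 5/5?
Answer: -2554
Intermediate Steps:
a = -1 (a = -⅘ + (0/5 - 5/5)/5 = -⅘ + (0*(⅕) - 5*⅕)/5 = -⅘ + (0 - 1)/5 = -⅘ + (⅕)*(-1) = -⅘ - ⅕ = -1)
V(C) = 1 (V(C) = 1/(2 - 1) = 1/1 = 1)
-2464 + (10 - 1*100)*V(√(-5 - 5)) = -2464 + (10 - 1*100)*1 = -2464 + (10 - 100)*1 = -2464 - 90*1 = -2464 - 90 = -2554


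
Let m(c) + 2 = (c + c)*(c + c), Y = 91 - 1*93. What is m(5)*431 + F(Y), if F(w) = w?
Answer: 42236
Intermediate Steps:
Y = -2 (Y = 91 - 93 = -2)
m(c) = -2 + 4*c² (m(c) = -2 + (c + c)*(c + c) = -2 + (2*c)*(2*c) = -2 + 4*c²)
m(5)*431 + F(Y) = (-2 + 4*5²)*431 - 2 = (-2 + 4*25)*431 - 2 = (-2 + 100)*431 - 2 = 98*431 - 2 = 42238 - 2 = 42236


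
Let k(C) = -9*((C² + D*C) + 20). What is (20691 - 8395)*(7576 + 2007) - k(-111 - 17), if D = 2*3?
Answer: 117973292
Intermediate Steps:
D = 6
k(C) = -180 - 54*C - 9*C² (k(C) = -9*((C² + 6*C) + 20) = -9*(20 + C² + 6*C) = -180 - 54*C - 9*C²)
(20691 - 8395)*(7576 + 2007) - k(-111 - 17) = (20691 - 8395)*(7576 + 2007) - (-180 - 54*(-111 - 17) - 9*(-111 - 17)²) = 12296*9583 - (-180 - 54*(-128) - 9*(-128)²) = 117832568 - (-180 + 6912 - 9*16384) = 117832568 - (-180 + 6912 - 147456) = 117832568 - 1*(-140724) = 117832568 + 140724 = 117973292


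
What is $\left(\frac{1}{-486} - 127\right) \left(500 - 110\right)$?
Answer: $- \frac{4011995}{81} \approx -49531.0$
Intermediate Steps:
$\left(\frac{1}{-486} - 127\right) \left(500 - 110\right) = \left(- \frac{1}{486} - 127\right) 390 = \left(- \frac{61723}{486}\right) 390 = - \frac{4011995}{81}$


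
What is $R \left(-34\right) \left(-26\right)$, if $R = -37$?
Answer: $-32708$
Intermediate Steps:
$R \left(-34\right) \left(-26\right) = \left(-37\right) \left(-34\right) \left(-26\right) = 1258 \left(-26\right) = -32708$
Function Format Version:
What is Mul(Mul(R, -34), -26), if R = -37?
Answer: -32708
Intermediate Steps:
Mul(Mul(R, -34), -26) = Mul(Mul(-37, -34), -26) = Mul(1258, -26) = -32708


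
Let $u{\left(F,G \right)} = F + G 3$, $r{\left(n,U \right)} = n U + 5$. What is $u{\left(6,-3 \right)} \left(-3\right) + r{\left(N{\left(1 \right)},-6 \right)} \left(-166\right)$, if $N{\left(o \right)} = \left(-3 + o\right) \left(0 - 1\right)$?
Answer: $1171$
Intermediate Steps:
$N{\left(o \right)} = 3 - o$ ($N{\left(o \right)} = \left(-3 + o\right) \left(-1\right) = 3 - o$)
$r{\left(n,U \right)} = 5 + U n$ ($r{\left(n,U \right)} = U n + 5 = 5 + U n$)
$u{\left(F,G \right)} = F + 3 G$
$u{\left(6,-3 \right)} \left(-3\right) + r{\left(N{\left(1 \right)},-6 \right)} \left(-166\right) = \left(6 + 3 \left(-3\right)\right) \left(-3\right) + \left(5 - 6 \left(3 - 1\right)\right) \left(-166\right) = \left(6 - 9\right) \left(-3\right) + \left(5 - 6 \left(3 - 1\right)\right) \left(-166\right) = \left(-3\right) \left(-3\right) + \left(5 - 12\right) \left(-166\right) = 9 + \left(5 - 12\right) \left(-166\right) = 9 - -1162 = 9 + 1162 = 1171$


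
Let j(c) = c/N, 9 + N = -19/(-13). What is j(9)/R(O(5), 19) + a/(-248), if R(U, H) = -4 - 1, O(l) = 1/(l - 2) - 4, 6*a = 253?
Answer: 25063/364560 ≈ 0.068749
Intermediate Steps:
N = -98/13 (N = -9 - 19/(-13) = -9 - 19*(-1/13) = -9 + 19/13 = -98/13 ≈ -7.5385)
j(c) = -13*c/98 (j(c) = c/(-98/13) = c*(-13/98) = -13*c/98)
a = 253/6 (a = (1/6)*253 = 253/6 ≈ 42.167)
O(l) = -4 + 1/(-2 + l) (O(l) = 1/(-2 + l) - 4 = -4 + 1/(-2 + l))
R(U, H) = -5
j(9)/R(O(5), 19) + a/(-248) = -13/98*9/(-5) + (253/6)/(-248) = -117/98*(-1/5) + (253/6)*(-1/248) = 117/490 - 253/1488 = 25063/364560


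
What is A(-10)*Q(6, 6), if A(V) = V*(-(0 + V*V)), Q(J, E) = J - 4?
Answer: 2000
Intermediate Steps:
Q(J, E) = -4 + J
A(V) = -V**3 (A(V) = V*(-(0 + V**2)) = V*(-V**2) = -V**3)
A(-10)*Q(6, 6) = (-1*(-10)**3)*(-4 + 6) = -1*(-1000)*2 = 1000*2 = 2000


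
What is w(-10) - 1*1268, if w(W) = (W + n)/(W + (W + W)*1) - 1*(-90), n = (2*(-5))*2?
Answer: -1177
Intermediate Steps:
n = -20 (n = -10*2 = -20)
w(W) = 90 + (-20 + W)/(3*W) (w(W) = (W - 20)/(W + (W + W)*1) - 1*(-90) = (-20 + W)/(W + (2*W)*1) + 90 = (-20 + W)/(W + 2*W) + 90 = (-20 + W)/((3*W)) + 90 = (-20 + W)*(1/(3*W)) + 90 = (-20 + W)/(3*W) + 90 = 90 + (-20 + W)/(3*W))
w(-10) - 1*1268 = (1/3)*(-20 + 271*(-10))/(-10) - 1*1268 = (1/3)*(-1/10)*(-20 - 2710) - 1268 = (1/3)*(-1/10)*(-2730) - 1268 = 91 - 1268 = -1177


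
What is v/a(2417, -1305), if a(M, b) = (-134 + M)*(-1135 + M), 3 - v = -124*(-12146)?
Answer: -1506101/2926806 ≈ -0.51459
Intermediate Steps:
v = -1506101 (v = 3 - (-124)*(-12146) = 3 - 1*1506104 = 3 - 1506104 = -1506101)
a(M, b) = (-1135 + M)*(-134 + M)
v/a(2417, -1305) = -1506101/(152090 + 2417² - 1269*2417) = -1506101/(152090 + 5841889 - 3067173) = -1506101/2926806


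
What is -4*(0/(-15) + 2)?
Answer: -8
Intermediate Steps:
-4*(0/(-15) + 2) = -4*(0*(-1/15) + 2) = -4*(0 + 2) = -4*2 = -8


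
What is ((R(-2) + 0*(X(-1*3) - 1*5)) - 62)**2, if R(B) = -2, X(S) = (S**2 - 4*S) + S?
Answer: 4096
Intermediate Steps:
X(S) = S**2 - 3*S
((R(-2) + 0*(X(-1*3) - 1*5)) - 62)**2 = ((-2 + 0*((-1*3)*(-3 - 1*3) - 1*5)) - 62)**2 = ((-2 + 0*(-3*(-3 - 3) - 5)) - 62)**2 = ((-2 + 0*(-3*(-6) - 5)) - 62)**2 = ((-2 + 0*(18 - 5)) - 62)**2 = ((-2 + 0*13) - 62)**2 = ((-2 + 0) - 62)**2 = (-2 - 62)**2 = (-64)**2 = 4096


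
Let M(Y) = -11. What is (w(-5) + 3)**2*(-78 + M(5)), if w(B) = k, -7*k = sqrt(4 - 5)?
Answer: -39160/49 + 534*I/7 ≈ -799.18 + 76.286*I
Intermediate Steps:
k = -I/7 (k = -sqrt(4 - 5)/7 = -I/7 ≈ -0.14286*I)
w(B) = -I/7
(w(-5) + 3)**2*(-78 + M(5)) = (-I/7 + 3)**2*(-78 - 11) = (3 - I/7)**2*(-89) = -89*(3 - I/7)**2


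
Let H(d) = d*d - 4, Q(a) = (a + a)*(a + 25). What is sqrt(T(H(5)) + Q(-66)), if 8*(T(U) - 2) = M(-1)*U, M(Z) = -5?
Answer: sqrt(86414)/4 ≈ 73.491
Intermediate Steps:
Q(a) = 2*a*(25 + a) (Q(a) = (2*a)*(25 + a) = 2*a*(25 + a))
H(d) = -4 + d**2 (H(d) = d**2 - 4 = -4 + d**2)
T(U) = 2 - 5*U/8 (T(U) = 2 + (-5*U)/8 = 2 - 5*U/8)
sqrt(T(H(5)) + Q(-66)) = sqrt((2 - 5*(-4 + 5**2)/8) + 2*(-66)*(25 - 66)) = sqrt((2 - 5*(-4 + 25)/8) + 2*(-66)*(-41)) = sqrt((2 - 5/8*21) + 5412) = sqrt((2 - 105/8) + 5412) = sqrt(-89/8 + 5412) = sqrt(43207/8) = sqrt(86414)/4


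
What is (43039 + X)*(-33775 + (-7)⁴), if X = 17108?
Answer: -1887051978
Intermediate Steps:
(43039 + X)*(-33775 + (-7)⁴) = (43039 + 17108)*(-33775 + (-7)⁴) = 60147*(-33775 + 2401) = 60147*(-31374) = -1887051978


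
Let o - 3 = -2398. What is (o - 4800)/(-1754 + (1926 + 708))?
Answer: -1439/176 ≈ -8.1761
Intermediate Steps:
o = -2395 (o = 3 - 2398 = -2395)
(o - 4800)/(-1754 + (1926 + 708)) = (-2395 - 4800)/(-1754 + (1926 + 708)) = -7195/(-1754 + 2634) = -7195/880 = -7195*1/880 = -1439/176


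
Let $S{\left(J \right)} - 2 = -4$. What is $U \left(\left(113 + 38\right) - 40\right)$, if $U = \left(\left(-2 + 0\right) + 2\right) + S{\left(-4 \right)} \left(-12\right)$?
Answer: $2664$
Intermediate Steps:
$S{\left(J \right)} = -2$ ($S{\left(J \right)} = 2 - 4 = -2$)
$U = 24$ ($U = \left(\left(-2 + 0\right) + 2\right) - -24 = \left(-2 + 2\right) + 24 = 0 + 24 = 24$)
$U \left(\left(113 + 38\right) - 40\right) = 24 \left(\left(113 + 38\right) - 40\right) = 24 \left(151 - 40\right) = 24 \cdot 111 = 2664$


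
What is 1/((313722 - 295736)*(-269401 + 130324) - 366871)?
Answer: -1/2501805793 ≈ -3.9971e-10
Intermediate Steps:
1/((313722 - 295736)*(-269401 + 130324) - 366871) = 1/(17986*(-139077) - 366871) = 1/(-2501438922 - 366871) = 1/(-2501805793) = -1/2501805793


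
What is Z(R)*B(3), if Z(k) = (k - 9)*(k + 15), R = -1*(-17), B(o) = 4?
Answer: 1024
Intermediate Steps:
R = 17
Z(k) = (-9 + k)*(15 + k)
Z(R)*B(3) = (-135 + 17² + 6*17)*4 = (-135 + 289 + 102)*4 = 256*4 = 1024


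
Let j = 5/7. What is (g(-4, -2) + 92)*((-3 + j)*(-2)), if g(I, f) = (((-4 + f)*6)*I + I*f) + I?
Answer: 7680/7 ≈ 1097.1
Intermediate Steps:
j = 5/7 (j = 5*(⅐) = 5/7 ≈ 0.71429)
g(I, f) = I + I*f + I*(-24 + 6*f) (g(I, f) = ((-24 + 6*f)*I + I*f) + I = (I*(-24 + 6*f) + I*f) + I = (I*f + I*(-24 + 6*f)) + I = I + I*f + I*(-24 + 6*f))
(g(-4, -2) + 92)*((-3 + j)*(-2)) = (-4*(-23 + 7*(-2)) + 92)*((-3 + 5/7)*(-2)) = (-4*(-23 - 14) + 92)*(-16/7*(-2)) = (-4*(-37) + 92)*(32/7) = (148 + 92)*(32/7) = 240*(32/7) = 7680/7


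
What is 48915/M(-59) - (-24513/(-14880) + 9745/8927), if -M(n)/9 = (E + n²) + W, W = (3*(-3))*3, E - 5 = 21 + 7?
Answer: -663545894379/154397107040 ≈ -4.2977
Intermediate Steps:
E = 33 (E = 5 + (21 + 7) = 5 + 28 = 33)
W = -27 (W = -9*3 = -27)
M(n) = -54 - 9*n² (M(n) = -9*((33 + n²) - 27) = -9*(6 + n²) = -54 - 9*n²)
48915/M(-59) - (-24513/(-14880) + 9745/8927) = 48915/(-54 - 9*(-59)²) - (-24513/(-14880) + 9745/8927) = 48915/(-54 - 9*3481) - (-24513*(-1/14880) + 9745*(1/8927)) = 48915/(-54 - 31329) - (8171/4960 + 9745/8927) = 48915/(-31383) - 1*121277717/44277920 = 48915*(-1/31383) - 121277717/44277920 = -5435/3487 - 121277717/44277920 = -663545894379/154397107040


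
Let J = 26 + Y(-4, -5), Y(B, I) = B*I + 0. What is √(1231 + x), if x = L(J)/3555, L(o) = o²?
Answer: √1729436795/1185 ≈ 35.094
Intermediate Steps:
Y(B, I) = B*I
J = 46 (J = 26 - 4*(-5) = 26 + 20 = 46)
x = 2116/3555 (x = 46²/3555 = 2116*(1/3555) = 2116/3555 ≈ 0.59522)
√(1231 + x) = √(1231 + 2116/3555) = √(4378321/3555) = √1729436795/1185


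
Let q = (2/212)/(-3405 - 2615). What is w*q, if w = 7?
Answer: -1/91160 ≈ -1.0970e-5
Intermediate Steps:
q = -1/638120 (q = ((1/212)*2)/(-6020) = (1/106)*(-1/6020) = -1/638120 ≈ -1.5671e-6)
w*q = 7*(-1/638120) = -1/91160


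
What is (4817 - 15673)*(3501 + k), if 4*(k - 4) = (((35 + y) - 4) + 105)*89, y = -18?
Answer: -66552708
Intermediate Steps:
k = 5259/2 (k = 4 + ((((35 - 18) - 4) + 105)*89)/4 = 4 + (((17 - 4) + 105)*89)/4 = 4 + ((13 + 105)*89)/4 = 4 + (118*89)/4 = 4 + (¼)*10502 = 4 + 5251/2 = 5259/2 ≈ 2629.5)
(4817 - 15673)*(3501 + k) = (4817 - 15673)*(3501 + 5259/2) = -10856*12261/2 = -66552708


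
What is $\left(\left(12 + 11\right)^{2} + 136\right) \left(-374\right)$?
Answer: $-248710$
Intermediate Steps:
$\left(\left(12 + 11\right)^{2} + 136\right) \left(-374\right) = \left(23^{2} + 136\right) \left(-374\right) = \left(529 + 136\right) \left(-374\right) = 665 \left(-374\right) = -248710$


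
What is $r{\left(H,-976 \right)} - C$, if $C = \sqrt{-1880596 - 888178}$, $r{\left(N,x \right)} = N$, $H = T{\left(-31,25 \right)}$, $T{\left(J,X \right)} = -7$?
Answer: $-7 - i \sqrt{2768774} \approx -7.0 - 1664.0 i$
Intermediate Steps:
$H = -7$
$C = i \sqrt{2768774}$ ($C = \sqrt{-2768774} = i \sqrt{2768774} \approx 1664.0 i$)
$r{\left(H,-976 \right)} - C = -7 - i \sqrt{2768774}$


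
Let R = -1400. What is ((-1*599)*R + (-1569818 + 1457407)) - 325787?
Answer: 400402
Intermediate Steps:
((-1*599)*R + (-1569818 + 1457407)) - 325787 = (-1*599*(-1400) + (-1569818 + 1457407)) - 325787 = (-599*(-1400) - 112411) - 325787 = (838600 - 112411) - 325787 = 726189 - 325787 = 400402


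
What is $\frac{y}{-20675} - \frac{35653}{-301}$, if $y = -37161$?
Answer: $\frac{748311236}{6223175} \approx 120.25$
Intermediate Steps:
$\frac{y}{-20675} - \frac{35653}{-301} = - \frac{37161}{-20675} - \frac{35653}{-301} = \left(-37161\right) \left(- \frac{1}{20675}\right) - - \frac{35653}{301} = \frac{37161}{20675} + \frac{35653}{301} = \frac{748311236}{6223175}$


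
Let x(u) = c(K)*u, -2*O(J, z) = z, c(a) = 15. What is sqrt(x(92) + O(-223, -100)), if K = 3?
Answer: sqrt(1430) ≈ 37.815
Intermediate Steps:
O(J, z) = -z/2
x(u) = 15*u
sqrt(x(92) + O(-223, -100)) = sqrt(15*92 - 1/2*(-100)) = sqrt(1380 + 50) = sqrt(1430)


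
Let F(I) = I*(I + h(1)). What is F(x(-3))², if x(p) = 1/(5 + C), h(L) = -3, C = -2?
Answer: 64/81 ≈ 0.79012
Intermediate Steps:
x(p) = ⅓ (x(p) = 1/(5 - 2) = 1/3 = ⅓)
F(I) = I*(-3 + I) (F(I) = I*(I - 3) = I*(-3 + I))
F(x(-3))² = ((-3 + ⅓)/3)² = ((⅓)*(-8/3))² = (-8/9)² = 64/81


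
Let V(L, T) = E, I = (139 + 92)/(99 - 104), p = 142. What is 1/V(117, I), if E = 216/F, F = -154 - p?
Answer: -37/27 ≈ -1.3704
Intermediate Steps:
I = -231/5 (I = 231/(-5) = 231*(-⅕) = -231/5 ≈ -46.200)
F = -296 (F = -154 - 1*142 = -154 - 142 = -296)
E = -27/37 (E = 216/(-296) = 216*(-1/296) = -27/37 ≈ -0.72973)
V(L, T) = -27/37
1/V(117, I) = 1/(-27/37) = -37/27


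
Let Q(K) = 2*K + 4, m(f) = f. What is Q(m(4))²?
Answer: 144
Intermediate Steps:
Q(K) = 4 + 2*K
Q(m(4))² = (4 + 2*4)² = (4 + 8)² = 12² = 144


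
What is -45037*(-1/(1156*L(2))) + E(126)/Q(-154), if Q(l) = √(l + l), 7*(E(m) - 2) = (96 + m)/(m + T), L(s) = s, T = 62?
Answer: 45037/2312 - 1427*I*√77/101332 ≈ 19.48 - 0.12357*I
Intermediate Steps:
E(m) = 2 + (96 + m)/(7*(62 + m)) (E(m) = 2 + ((96 + m)/(m + 62))/7 = 2 + ((96 + m)/(62 + m))/7 = 2 + (96 + m)/(7*(62 + m)))
Q(l) = √2*√l (Q(l) = √(2*l) = √2*√l)
-45037*(-1/(1156*L(2))) + E(126)/Q(-154) = -45037/(-34*2*34) + ((964 + 15*126)/(7*(62 + 126)))/((√2*√(-154))) = -45037/((-68*34)) + ((⅐)*(964 + 1890)/188)/((√2*(I*√154))) = -45037/(-2312) + ((⅐)*(1/188)*2854)/((2*I*√77)) = -45037*(-1/2312) + 1427*(-I*√77/154)/658 = 45037/2312 - 1427*I*√77/101332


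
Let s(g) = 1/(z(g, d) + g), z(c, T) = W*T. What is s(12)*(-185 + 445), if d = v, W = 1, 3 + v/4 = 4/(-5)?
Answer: -325/4 ≈ -81.250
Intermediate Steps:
v = -76/5 (v = -12 + 4*(4/(-5)) = -12 + 4*(4*(-⅕)) = -12 + 4*(-⅘) = -12 - 16/5 = -76/5 ≈ -15.200)
d = -76/5 ≈ -15.200
z(c, T) = T (z(c, T) = 1*T = T)
s(g) = 1/(-76/5 + g)
s(12)*(-185 + 445) = (5/(-76 + 5*12))*(-185 + 445) = (5/(-76 + 60))*260 = (5/(-16))*260 = (5*(-1/16))*260 = -5/16*260 = -325/4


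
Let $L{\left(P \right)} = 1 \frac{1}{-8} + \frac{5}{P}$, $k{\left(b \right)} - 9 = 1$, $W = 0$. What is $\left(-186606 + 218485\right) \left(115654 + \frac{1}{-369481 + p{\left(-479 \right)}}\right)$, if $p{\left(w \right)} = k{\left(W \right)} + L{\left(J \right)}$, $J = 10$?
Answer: $\frac{10897710078182458}{2955765} \approx 3.6869 \cdot 10^{9}$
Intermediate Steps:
$k{\left(b \right)} = 10$ ($k{\left(b \right)} = 9 + 1 = 10$)
$L{\left(P \right)} = - \frac{1}{8} + \frac{5}{P}$ ($L{\left(P \right)} = 1 \left(- \frac{1}{8}\right) + \frac{5}{P} = - \frac{1}{8} + \frac{5}{P}$)
$p{\left(w \right)} = \frac{83}{8}$ ($p{\left(w \right)} = 10 + \frac{40 - 10}{8 \cdot 10} = 10 + \frac{1}{8} \cdot \frac{1}{10} \left(40 - 10\right) = 10 + \frac{1}{8} \cdot \frac{1}{10} \cdot 30 = 10 + \frac{3}{8} = \frac{83}{8}$)
$\left(-186606 + 218485\right) \left(115654 + \frac{1}{-369481 + p{\left(-479 \right)}}\right) = \left(-186606 + 218485\right) \left(115654 + \frac{1}{-369481 + \frac{83}{8}}\right) = 31879 \left(115654 + \frac{1}{- \frac{2955765}{8}}\right) = 31879 \left(115654 - \frac{8}{2955765}\right) = 31879 \cdot \frac{341846045302}{2955765} = \frac{10897710078182458}{2955765}$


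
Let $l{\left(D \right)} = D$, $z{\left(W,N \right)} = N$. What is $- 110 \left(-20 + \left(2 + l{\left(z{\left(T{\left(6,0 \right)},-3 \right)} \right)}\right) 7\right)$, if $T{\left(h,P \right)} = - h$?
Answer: $2970$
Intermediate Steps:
$- 110 \left(-20 + \left(2 + l{\left(z{\left(T{\left(6,0 \right)},-3 \right)} \right)}\right) 7\right) = - 110 \left(-20 + \left(2 - 3\right) 7\right) = - 110 \left(-20 - 7\right) = \left(-110\right) \left(-27\right) = 2970$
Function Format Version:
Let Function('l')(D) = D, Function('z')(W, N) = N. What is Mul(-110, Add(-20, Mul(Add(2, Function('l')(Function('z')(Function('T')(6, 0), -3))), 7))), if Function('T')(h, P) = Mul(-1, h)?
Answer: 2970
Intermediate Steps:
Mul(-110, Add(-20, Mul(Add(2, Function('l')(Function('z')(Function('T')(6, 0), -3))), 7))) = Mul(-110, Add(-20, Mul(Add(2, -3), 7))) = Mul(-110, Add(-20, Mul(-1, 7))) = Mul(-110, Add(-20, -7)) = Mul(-110, -27) = 2970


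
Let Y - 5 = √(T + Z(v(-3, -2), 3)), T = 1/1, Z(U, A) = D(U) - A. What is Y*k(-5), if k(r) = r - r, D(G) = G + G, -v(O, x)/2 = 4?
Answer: 0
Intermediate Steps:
v(O, x) = -8 (v(O, x) = -2*4 = -8)
D(G) = 2*G
k(r) = 0
Z(U, A) = -A + 2*U (Z(U, A) = 2*U - A = -A + 2*U)
T = 1
Y = 5 + 3*I*√2 (Y = 5 + √(1 + (-1*3 + 2*(-8))) = 5 + √(1 + (-3 - 16)) = 5 + √(1 - 19) = 5 + √(-18) = 5 + 3*I*√2 ≈ 5.0 + 4.2426*I)
Y*k(-5) = (5 + 3*I*√2)*0 = 0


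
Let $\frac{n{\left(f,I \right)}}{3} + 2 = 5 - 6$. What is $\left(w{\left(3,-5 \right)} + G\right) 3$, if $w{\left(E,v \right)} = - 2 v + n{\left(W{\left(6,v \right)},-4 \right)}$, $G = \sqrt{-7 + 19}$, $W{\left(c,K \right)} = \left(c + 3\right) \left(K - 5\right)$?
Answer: $3 + 6 \sqrt{3} \approx 13.392$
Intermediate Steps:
$W{\left(c,K \right)} = \left(-5 + K\right) \left(3 + c\right)$ ($W{\left(c,K \right)} = \left(3 + c\right) \left(-5 + K\right) = \left(-5 + K\right) \left(3 + c\right)$)
$n{\left(f,I \right)} = -9$ ($n{\left(f,I \right)} = -6 + 3 \left(5 - 6\right) = -6 + 3 \left(-1\right) = -6 - 3 = -9$)
$G = 2 \sqrt{3}$ ($G = \sqrt{12} = 2 \sqrt{3} \approx 3.4641$)
$w{\left(E,v \right)} = -9 - 2 v$ ($w{\left(E,v \right)} = - 2 v - 9 = -9 - 2 v$)
$\left(w{\left(3,-5 \right)} + G\right) 3 = \left(\left(-9 - -10\right) + 2 \sqrt{3}\right) 3 = \left(\left(-9 + 10\right) + 2 \sqrt{3}\right) 3 = \left(1 + 2 \sqrt{3}\right) 3 = 3 + 6 \sqrt{3}$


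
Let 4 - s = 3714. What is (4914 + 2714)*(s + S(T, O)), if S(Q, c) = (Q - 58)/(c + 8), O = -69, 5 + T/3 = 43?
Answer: -1726719848/61 ≈ -2.8307e+7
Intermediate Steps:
s = -3710 (s = 4 - 1*3714 = 4 - 3714 = -3710)
T = 114 (T = -15 + 3*43 = -15 + 129 = 114)
S(Q, c) = (-58 + Q)/(8 + c)
(4914 + 2714)*(s + S(T, O)) = (4914 + 2714)*(-3710 + (-58 + 114)/(8 - 69)) = 7628*(-3710 + 56/(-61)) = 7628*(-3710 - 1/61*56) = 7628*(-3710 - 56/61) = 7628*(-226366/61) = -1726719848/61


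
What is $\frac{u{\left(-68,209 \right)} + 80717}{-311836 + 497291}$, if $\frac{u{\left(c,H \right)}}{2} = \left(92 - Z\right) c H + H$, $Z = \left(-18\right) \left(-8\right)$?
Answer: $\frac{1559183}{185455} \approx 8.4073$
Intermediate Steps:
$Z = 144$
$u{\left(c,H \right)} = 2 H - 104 H c$ ($u{\left(c,H \right)} = 2 \left(\left(92 - 144\right) c H + H\right) = 2 \left(- 52 c H + H\right) = 2 \left(- 52 H c + H\right) = 2 \left(H - 52 H c\right) = 2 H - 104 H c$)
$\frac{u{\left(-68,209 \right)} + 80717}{-311836 + 497291} = \frac{2 \cdot 209 \left(1 - -3536\right) + 80717}{-311836 + 497291} = \frac{2 \cdot 209 \left(1 + 3536\right) + 80717}{185455} = \left(2 \cdot 209 \cdot 3537 + 80717\right) \frac{1}{185455} = \left(1478466 + 80717\right) \frac{1}{185455} = 1559183 \cdot \frac{1}{185455} = \frac{1559183}{185455}$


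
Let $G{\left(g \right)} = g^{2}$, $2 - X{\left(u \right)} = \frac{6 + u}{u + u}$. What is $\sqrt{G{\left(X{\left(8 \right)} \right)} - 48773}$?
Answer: $\frac{i \sqrt{3121391}}{8} \approx 220.84 i$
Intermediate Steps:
$X{\left(u \right)} = 2 - \frac{6 + u}{2 u}$ ($X{\left(u \right)} = 2 - \frac{6 + u}{u + u} = 2 - \frac{6 + u}{2 u}$)
$\sqrt{G{\left(X{\left(8 \right)} \right)} - 48773} = \sqrt{\left(\frac{3}{2} - \frac{3}{8}\right)^{2} - 48773} = \sqrt{\left(\frac{9}{8}\right)^{2} - 48773} = \sqrt{\frac{81}{64} - 48773} = \sqrt{- \frac{3121391}{64}} = \frac{i \sqrt{3121391}}{8}$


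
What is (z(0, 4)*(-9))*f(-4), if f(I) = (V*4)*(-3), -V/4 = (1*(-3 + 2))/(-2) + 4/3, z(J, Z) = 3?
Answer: -2376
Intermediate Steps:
V = -22/3 (V = -4*((1*(-3 + 2))/(-2) + 4/3) = -4*((1*(-1))*(-1/2) + 4*(1/3)) = -4*(-1*(-1/2) + 4/3) = -4*(1/2 + 4/3) = -4*11/6 = -22/3 ≈ -7.3333)
f(I) = 88 (f(I) = -22/3*4*(-3) = -88/3*(-3) = 88)
(z(0, 4)*(-9))*f(-4) = (3*(-9))*88 = -27*88 = -2376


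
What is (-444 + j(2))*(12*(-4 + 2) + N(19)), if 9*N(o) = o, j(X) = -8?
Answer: 89044/9 ≈ 9893.8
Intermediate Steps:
N(o) = o/9
(-444 + j(2))*(12*(-4 + 2) + N(19)) = (-444 - 8)*(12*(-4 + 2) + (⅑)*19) = -452*(12*(-2) + 19/9) = -452*(-24 + 19/9) = -452*(-197/9) = 89044/9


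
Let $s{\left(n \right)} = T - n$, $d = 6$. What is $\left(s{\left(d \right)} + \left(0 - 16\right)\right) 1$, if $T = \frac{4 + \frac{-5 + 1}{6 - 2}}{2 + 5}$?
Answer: $- \frac{151}{7} \approx -21.571$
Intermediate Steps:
$T = \frac{3}{7}$ ($T = \frac{4 - \frac{4}{4}}{7} = \left(4 - 1\right) \frac{1}{7} = 3 \cdot \frac{1}{7} = \frac{3}{7} \approx 0.42857$)
$s{\left(n \right)} = \frac{3}{7} - n$
$\left(s{\left(d \right)} + \left(0 - 16\right)\right) 1 = \left(\left(\frac{3}{7} - 6\right) + \left(0 - 16\right)\right) 1 = \left(- \frac{39}{7} - 16\right) 1 = \left(- \frac{151}{7}\right) 1 = - \frac{151}{7}$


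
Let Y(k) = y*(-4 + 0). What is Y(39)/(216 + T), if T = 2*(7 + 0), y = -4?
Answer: 8/115 ≈ 0.069565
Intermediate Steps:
T = 14 (T = 2*7 = 14)
Y(k) = 16 (Y(k) = -4*(-4 + 0) = -4*(-4) = 16)
Y(39)/(216 + T) = 16/(216 + 14) = 16/230 = (1/230)*16 = 8/115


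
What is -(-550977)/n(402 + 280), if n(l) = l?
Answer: 550977/682 ≈ 807.88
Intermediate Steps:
-(-550977)/n(402 + 280) = -(-550977)/(402 + 280) = -(-550977)/682 = -1*(-550977/682) = 550977/682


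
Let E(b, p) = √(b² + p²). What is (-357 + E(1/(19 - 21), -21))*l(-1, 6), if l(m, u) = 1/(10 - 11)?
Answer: 357 - √1765/2 ≈ 335.99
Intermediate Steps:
l(m, u) = -1 (l(m, u) = 1/(-1) = -1)
(-357 + E(1/(19 - 21), -21))*l(-1, 6) = (-357 + √((1/(19 - 21))² + (-21)²))*(-1) = (-357 + √((1/(-2))² + 441))*(-1) = (-357 + √((-½)² + 441))*(-1) = (-357 + √(¼ + 441))*(-1) = (-357 + √(1765/4))*(-1) = (-357 + √1765/2)*(-1) = 357 - √1765/2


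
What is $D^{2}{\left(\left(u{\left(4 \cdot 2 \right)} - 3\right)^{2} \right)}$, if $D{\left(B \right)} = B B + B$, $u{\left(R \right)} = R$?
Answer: $422500$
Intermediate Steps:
$D{\left(B \right)} = B + B^{2}$ ($D{\left(B \right)} = B^{2} + B = B + B^{2}$)
$D^{2}{\left(\left(u{\left(4 \cdot 2 \right)} - 3\right)^{2} \right)} = \left(\left(4 \cdot 2 - 3\right)^{2} \left(1 + \left(4 \cdot 2 - 3\right)^{2}\right)\right)^{2} = \left(\left(8 - 3\right)^{2} \left(1 + \left(8 - 3\right)^{2}\right)\right)^{2} = \left(5^{2} \left(1 + 5^{2}\right)\right)^{2} = \left(25 \left(1 + 25\right)\right)^{2} = \left(25 \cdot 26\right)^{2} = 650^{2} = 422500$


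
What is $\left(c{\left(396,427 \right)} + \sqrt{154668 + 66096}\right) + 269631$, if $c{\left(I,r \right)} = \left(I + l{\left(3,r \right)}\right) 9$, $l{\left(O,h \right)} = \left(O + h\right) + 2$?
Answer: $277083 + 2 \sqrt{55191} \approx 2.7755 \cdot 10^{5}$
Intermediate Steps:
$l{\left(O,h \right)} = 2 + O + h$
$c{\left(I,r \right)} = 45 + 9 I + 9 r$ ($c{\left(I,r \right)} = \left(I + \left(2 + 3 + r\right)\right) 9 = \left(I + \left(5 + r\right)\right) 9 = \left(5 + I + r\right) 9 = 45 + 9 I + 9 r$)
$\left(c{\left(396,427 \right)} + \sqrt{154668 + 66096}\right) + 269631 = \left(\left(45 + 9 \cdot 396 + 9 \cdot 427\right) + \sqrt{154668 + 66096}\right) + 269631 = \left(\left(45 + 3564 + 3843\right) + \sqrt{220764}\right) + 269631 = \left(7452 + 2 \sqrt{55191}\right) + 269631 = 277083 + 2 \sqrt{55191}$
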